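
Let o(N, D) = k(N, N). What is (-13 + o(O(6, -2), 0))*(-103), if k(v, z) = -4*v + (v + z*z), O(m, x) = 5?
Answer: 309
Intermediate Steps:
k(v, z) = z² - 3*v (k(v, z) = -4*v + (v + z²) = z² - 3*v)
o(N, D) = N² - 3*N
(-13 + o(O(6, -2), 0))*(-103) = (-13 + 5*(-3 + 5))*(-103) = (-13 + 5*2)*(-103) = (-13 + 10)*(-103) = -3*(-103) = 309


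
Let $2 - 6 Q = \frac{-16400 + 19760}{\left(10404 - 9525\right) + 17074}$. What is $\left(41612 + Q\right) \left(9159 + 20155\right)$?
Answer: $\frac{65698448301034}{53859} \approx 1.2198 \cdot 10^{9}$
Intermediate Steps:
$Q = \frac{16273}{53859}$ ($Q = \frac{1}{3} - \frac{\left(-16400 + 19760\right) \frac{1}{\left(10404 - 9525\right) + 17074}}{6} = \frac{1}{3} - \frac{3360 \frac{1}{\left(10404 - 9525\right) + 17074}}{6} = \frac{1}{3} - \frac{3360 \frac{1}{879 + 17074}}{6} = \frac{1}{3} - \frac{3360 \cdot \frac{1}{17953}}{6} = \frac{1}{3} - \frac{560}{17953} = \frac{16273}{53859} \approx 0.30214$)
$\left(41612 + Q\right) \left(9159 + 20155\right) = \left(41612 + \frac{16273}{53859}\right) \left(9159 + 20155\right) = \frac{2241196981}{53859} \cdot 29314 = \frac{65698448301034}{53859}$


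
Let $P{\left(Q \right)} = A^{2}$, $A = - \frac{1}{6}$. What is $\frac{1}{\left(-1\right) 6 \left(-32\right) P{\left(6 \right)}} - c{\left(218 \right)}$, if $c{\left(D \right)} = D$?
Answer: $- \frac{3485}{16} \approx -217.81$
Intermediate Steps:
$A = - \frac{1}{6}$ ($A = \left(-1\right) \frac{1}{6} = - \frac{1}{6} \approx -0.16667$)
$P{\left(Q \right)} = \frac{1}{36}$ ($P{\left(Q \right)} = \left(- \frac{1}{6}\right)^{2} = \frac{1}{36}$)
$\frac{1}{\left(-1\right) 6 \left(-32\right) P{\left(6 \right)}} - c{\left(218 \right)} = \frac{1}{\left(-1\right) 6 \left(-32\right) \frac{1}{36}} - 218 = \frac{1}{\left(-6\right) \left(-32\right) \frac{1}{36}} - 218 = \frac{1}{192 \cdot \frac{1}{36}} - 218 = \frac{1}{\frac{16}{3}} - 218 = \frac{3}{16} - 218 = - \frac{3485}{16}$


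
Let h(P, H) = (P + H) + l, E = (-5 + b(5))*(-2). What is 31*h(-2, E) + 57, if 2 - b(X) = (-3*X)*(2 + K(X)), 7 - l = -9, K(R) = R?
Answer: -5833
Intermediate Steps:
l = 16 (l = 7 - 1*(-9) = 7 + 9 = 16)
b(X) = 2 + 3*X*(2 + X) (b(X) = 2 - (-3*X)*(2 + X) = 2 - (-3)*X*(2 + X) = 2 + 3*X*(2 + X))
E = -204 (E = (-5 + (2 + 3*5**2 + 6*5))*(-2) = (-5 + (2 + 3*25 + 30))*(-2) = (-5 + (2 + 75 + 30))*(-2) = (-5 + 107)*(-2) = 102*(-2) = -204)
h(P, H) = 16 + H + P (h(P, H) = (P + H) + 16 = (H + P) + 16 = 16 + H + P)
31*h(-2, E) + 57 = 31*(16 - 204 - 2) + 57 = 31*(-190) + 57 = -5890 + 57 = -5833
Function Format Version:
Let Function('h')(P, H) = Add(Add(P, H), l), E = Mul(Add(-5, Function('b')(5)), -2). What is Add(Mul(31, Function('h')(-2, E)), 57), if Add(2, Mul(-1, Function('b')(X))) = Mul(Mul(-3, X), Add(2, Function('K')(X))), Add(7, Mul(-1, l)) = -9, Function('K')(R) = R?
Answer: -5833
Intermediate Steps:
l = 16 (l = Add(7, Mul(-1, -9)) = Add(7, 9) = 16)
Function('b')(X) = Add(2, Mul(3, X, Add(2, X))) (Function('b')(X) = Add(2, Mul(-1, Mul(Mul(-3, X), Add(2, X)))) = Add(2, Mul(-1, Mul(-3, X, Add(2, X)))) = Add(2, Mul(3, X, Add(2, X))))
E = -204 (E = Mul(Add(-5, Add(2, Mul(3, Pow(5, 2)), Mul(6, 5))), -2) = Mul(Add(-5, Add(2, Mul(3, 25), 30)), -2) = Mul(Add(-5, Add(2, 75, 30)), -2) = Mul(Add(-5, 107), -2) = Mul(102, -2) = -204)
Function('h')(P, H) = Add(16, H, P) (Function('h')(P, H) = Add(Add(P, H), 16) = Add(Add(H, P), 16) = Add(16, H, P))
Add(Mul(31, Function('h')(-2, E)), 57) = Add(Mul(31, Add(16, -204, -2)), 57) = Add(Mul(31, -190), 57) = Add(-5890, 57) = -5833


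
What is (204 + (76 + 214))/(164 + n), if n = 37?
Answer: 494/201 ≈ 2.4577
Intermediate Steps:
(204 + (76 + 214))/(164 + n) = (204 + (76 + 214))/(164 + 37) = (204 + 290)/201 = (1/201)*494 = 494/201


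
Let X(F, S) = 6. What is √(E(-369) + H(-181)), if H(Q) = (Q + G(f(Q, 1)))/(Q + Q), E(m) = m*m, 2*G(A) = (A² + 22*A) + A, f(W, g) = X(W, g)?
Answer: 2*√1115194757/181 ≈ 369.00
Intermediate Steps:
f(W, g) = 6
G(A) = A²/2 + 23*A/2 (G(A) = ((A² + 22*A) + A)/2 = (A² + 23*A)/2 = A²/2 + 23*A/2)
E(m) = m²
H(Q) = (87 + Q)/(2*Q) (H(Q) = (Q + (½)*6*(23 + 6))/(Q + Q) = (Q + (½)*6*29)/((2*Q)) = (Q + 87)*(1/(2*Q)) = (87 + Q)*(1/(2*Q)) = (87 + Q)/(2*Q))
√(E(-369) + H(-181)) = √((-369)² + (½)*(87 - 181)/(-181)) = √(136161 + (½)*(-1/181)*(-94)) = √(136161 + 47/181) = √(24645188/181) = 2*√1115194757/181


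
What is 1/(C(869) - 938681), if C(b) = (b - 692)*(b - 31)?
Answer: -1/790355 ≈ -1.2653e-6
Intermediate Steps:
C(b) = (-692 + b)*(-31 + b)
1/(C(869) - 938681) = 1/((21452 + 869**2 - 723*869) - 938681) = 1/((21452 + 755161 - 628287) - 938681) = 1/(148326 - 938681) = 1/(-790355) = -1/790355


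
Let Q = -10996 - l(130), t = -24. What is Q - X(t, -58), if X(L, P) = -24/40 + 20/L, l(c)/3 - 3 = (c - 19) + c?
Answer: -351797/30 ≈ -11727.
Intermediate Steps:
l(c) = -48 + 6*c (l(c) = 9 + 3*((c - 19) + c) = 9 + 3*((-19 + c) + c) = 9 + 3*(-19 + 2*c) = 9 + (-57 + 6*c) = -48 + 6*c)
Q = -11728 (Q = -10996 - (-48 + 6*130) = -10996 - (-48 + 780) = -10996 - 1*732 = -10996 - 732 = -11728)
X(L, P) = -3/5 + 20/L (X(L, P) = -24*1/40 + 20/L = -3/5 + 20/L)
Q - X(t, -58) = -11728 - (-3/5 + 20/(-24)) = -11728 - (-3/5 + 20*(-1/24)) = -11728 - (-3/5 - 5/6) = -11728 - 1*(-43/30) = -11728 + 43/30 = -351797/30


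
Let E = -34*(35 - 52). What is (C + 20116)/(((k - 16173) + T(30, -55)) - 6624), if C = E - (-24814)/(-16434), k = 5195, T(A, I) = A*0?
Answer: -170030191/144635634 ≈ -1.1756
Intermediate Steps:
T(A, I) = 0
E = 578 (E = -34*(-17) = 578)
C = 4737019/8217 (C = 578 - (-24814)/(-16434) = 578 - (-24814)*(-1)/16434 = 578 - 1*12407/8217 = 578 - 12407/8217 = 4737019/8217 ≈ 576.49)
(C + 20116)/(((k - 16173) + T(30, -55)) - 6624) = (4737019/8217 + 20116)/(((5195 - 16173) + 0) - 6624) = 170030191/(8217*((-10978 + 0) - 6624)) = 170030191/(8217*(-10978 - 6624)) = (170030191/8217)/(-17602) = (170030191/8217)*(-1/17602) = -170030191/144635634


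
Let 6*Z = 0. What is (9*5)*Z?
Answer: 0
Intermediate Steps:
Z = 0 (Z = (⅙)*0 = 0)
(9*5)*Z = (9*5)*0 = 45*0 = 0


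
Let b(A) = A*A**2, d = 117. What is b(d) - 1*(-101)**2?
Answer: 1591412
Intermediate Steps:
b(A) = A**3
b(d) - 1*(-101)**2 = 117**3 - 1*(-101)**2 = 1601613 - 1*10201 = 1601613 - 10201 = 1591412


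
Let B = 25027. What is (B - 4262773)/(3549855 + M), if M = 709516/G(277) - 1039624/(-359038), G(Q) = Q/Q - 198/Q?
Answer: -60099718009746/85626022201711 ≈ -0.70189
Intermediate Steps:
G(Q) = 1 - 198/Q
M = 35281975041856/14182001 (M = 709516/(((-198 + 277)/277)) - 1039624/(-359038) = 709516/(((1/277)*79)) - 1039624*(-1/359038) = 709516/(79/277) + 519812/179519 = 709516*(277/79) + 519812/179519 = 196535932/79 + 519812/179519 = 35281975041856/14182001 ≈ 2.4878e+6)
(B - 4262773)/(3549855 + M) = (25027 - 4262773)/(3549855 + 35281975041856/14182001) = -4237746/85626022201711/14182001 = -4237746*14182001/85626022201711 = -60099718009746/85626022201711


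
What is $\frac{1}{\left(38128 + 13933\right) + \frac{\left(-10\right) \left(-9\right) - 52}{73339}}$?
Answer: $\frac{73339}{3818101717} \approx 1.9208 \cdot 10^{-5}$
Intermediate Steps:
$\frac{1}{\left(38128 + 13933\right) + \frac{\left(-10\right) \left(-9\right) - 52}{73339}} = \frac{1}{52061 + \left(90 - 52\right) \frac{1}{73339}} = \frac{1}{52061 + 38 \cdot \frac{1}{73339}} = \frac{1}{52061 + \frac{38}{73339}} = \frac{1}{\frac{3818101717}{73339}} = \frac{73339}{3818101717}$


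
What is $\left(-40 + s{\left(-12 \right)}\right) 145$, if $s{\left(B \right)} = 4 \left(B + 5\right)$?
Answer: $-9860$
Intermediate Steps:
$s{\left(B \right)} = 20 + 4 B$ ($s{\left(B \right)} = 4 \left(5 + B\right) = 20 + 4 B$)
$\left(-40 + s{\left(-12 \right)}\right) 145 = \left(-40 + \left(20 + 4 \left(-12\right)\right)\right) 145 = \left(-40 + \left(20 - 48\right)\right) 145 = \left(-40 - 28\right) 145 = \left(-68\right) 145 = -9860$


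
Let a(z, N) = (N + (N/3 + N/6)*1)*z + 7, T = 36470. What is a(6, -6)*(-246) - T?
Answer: -24908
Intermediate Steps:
a(z, N) = 7 + 3*N*z/2 (a(z, N) = (N + (N*(1/3) + N*(1/6))*1)*z + 7 = (N + (N/3 + N/6)*1)*z + 7 = (N + (N/2)*1)*z + 7 = (N + N/2)*z + 7 = (3*N/2)*z + 7 = 3*N*z/2 + 7 = 7 + 3*N*z/2)
a(6, -6)*(-246) - T = (7 + (3/2)*(-6)*6)*(-246) - 1*36470 = (7 - 54)*(-246) - 36470 = -47*(-246) - 36470 = 11562 - 36470 = -24908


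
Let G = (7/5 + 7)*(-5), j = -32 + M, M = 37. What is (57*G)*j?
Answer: -11970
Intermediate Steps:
j = 5 (j = -32 + 37 = 5)
G = -42 (G = (7*(⅕) + 7)*(-5) = (7/5 + 7)*(-5) = (42/5)*(-5) = -42)
(57*G)*j = (57*(-42))*5 = -2394*5 = -11970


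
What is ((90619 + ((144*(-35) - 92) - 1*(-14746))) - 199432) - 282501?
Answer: -381700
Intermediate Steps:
((90619 + ((144*(-35) - 92) - 1*(-14746))) - 199432) - 282501 = ((90619 + ((-5040 - 92) + 14746)) - 199432) - 282501 = ((90619 + (-5132 + 14746)) - 199432) - 282501 = ((90619 + 9614) - 199432) - 282501 = (100233 - 199432) - 282501 = -99199 - 282501 = -381700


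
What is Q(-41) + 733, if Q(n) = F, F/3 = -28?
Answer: 649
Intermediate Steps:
F = -84 (F = 3*(-28) = -84)
Q(n) = -84
Q(-41) + 733 = -84 + 733 = 649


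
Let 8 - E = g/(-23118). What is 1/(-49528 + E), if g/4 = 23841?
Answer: -3853/190784666 ≈ -2.0196e-5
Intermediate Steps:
g = 95364 (g = 4*23841 = 95364)
E = 46718/3853 (E = 8 - 95364/(-23118) = 8 - 95364*(-1)/23118 = 8 - 1*(-15894/3853) = 8 + 15894/3853 = 46718/3853 ≈ 12.125)
1/(-49528 + E) = 1/(-49528 + 46718/3853) = 1/(-190784666/3853) = -3853/190784666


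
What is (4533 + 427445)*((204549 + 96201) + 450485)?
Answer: 324516992830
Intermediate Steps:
(4533 + 427445)*((204549 + 96201) + 450485) = 431978*(300750 + 450485) = 431978*751235 = 324516992830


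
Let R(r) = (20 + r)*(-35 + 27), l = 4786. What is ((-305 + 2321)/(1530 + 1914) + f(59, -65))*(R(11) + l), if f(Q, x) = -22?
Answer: -3984364/41 ≈ -97180.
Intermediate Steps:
R(r) = -160 - 8*r (R(r) = (20 + r)*(-8) = -160 - 8*r)
((-305 + 2321)/(1530 + 1914) + f(59, -65))*(R(11) + l) = ((-305 + 2321)/(1530 + 1914) - 22)*((-160 - 8*11) + 4786) = (2016/3444 - 22)*((-160 - 88) + 4786) = (2016*(1/3444) - 22)*(-248 + 4786) = (24/41 - 22)*4538 = -878/41*4538 = -3984364/41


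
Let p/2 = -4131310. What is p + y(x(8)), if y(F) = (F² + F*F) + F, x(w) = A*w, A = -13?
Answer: -8241092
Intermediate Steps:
x(w) = -13*w
y(F) = F + 2*F² (y(F) = (F² + F²) + F = 2*F² + F = F + 2*F²)
p = -8262620 (p = 2*(-4131310) = -8262620)
p + y(x(8)) = -8262620 + (-13*8)*(1 + 2*(-13*8)) = -8262620 - 104*(1 + 2*(-104)) = -8262620 - 104*(1 - 208) = -8262620 - 104*(-207) = -8262620 + 21528 = -8241092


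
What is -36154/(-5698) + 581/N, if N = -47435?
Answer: 855827226/135142315 ≈ 6.3328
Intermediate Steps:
-36154/(-5698) + 581/N = -36154/(-5698) + 581/(-47435) = -36154*(-1/5698) + 581*(-1/47435) = 18077/2849 - 581/47435 = 855827226/135142315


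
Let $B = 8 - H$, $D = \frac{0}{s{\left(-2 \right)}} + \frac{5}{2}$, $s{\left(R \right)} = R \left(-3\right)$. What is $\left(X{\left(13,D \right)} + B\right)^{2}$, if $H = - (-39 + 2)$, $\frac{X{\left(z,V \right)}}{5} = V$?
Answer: $\frac{1089}{4} \approx 272.25$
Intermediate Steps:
$s{\left(R \right)} = - 3 R$
$D = \frac{5}{2}$ ($D = \frac{0}{\left(-3\right) \left(-2\right)} + \frac{5}{2} = \frac{0}{6} + 5 \cdot \frac{1}{2} = 0 \cdot \frac{1}{6} + \frac{5}{2} = 0 + \frac{5}{2} = \frac{5}{2} \approx 2.5$)
$X{\left(z,V \right)} = 5 V$
$H = 37$ ($H = \left(-1\right) \left(-37\right) = 37$)
$B = -29$ ($B = 8 - 37 = -29$)
$\left(X{\left(13,D \right)} + B\right)^{2} = \left(5 \cdot \frac{5}{2} - 29\right)^{2} = \left(\frac{25}{2} - 29\right)^{2} = \left(- \frac{33}{2}\right)^{2} = \frac{1089}{4}$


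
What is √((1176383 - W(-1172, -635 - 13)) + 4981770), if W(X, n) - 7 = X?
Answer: √6159318 ≈ 2481.8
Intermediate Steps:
W(X, n) = 7 + X
√((1176383 - W(-1172, -635 - 13)) + 4981770) = √((1176383 - (7 - 1172)) + 4981770) = √((1176383 - 1*(-1165)) + 4981770) = √((1176383 + 1165) + 4981770) = √(1177548 + 4981770) = √6159318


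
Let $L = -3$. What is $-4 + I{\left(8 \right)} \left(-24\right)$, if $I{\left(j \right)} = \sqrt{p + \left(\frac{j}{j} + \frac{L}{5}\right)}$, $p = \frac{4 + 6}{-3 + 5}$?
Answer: $-4 - \frac{72 \sqrt{15}}{5} \approx -59.771$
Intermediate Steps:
$p = 5$ ($p = \frac{10}{2} = 10 \cdot \frac{1}{2} = 5$)
$I{\left(j \right)} = \frac{3 \sqrt{15}}{5}$ ($I{\left(j \right)} = \sqrt{5 + \left(\frac{j}{j} - \frac{3}{5}\right)} = \sqrt{5 + \left(1 - \frac{3}{5}\right)} = \sqrt{5 + \frac{2}{5}} = \sqrt{\frac{27}{5}} = \frac{3 \sqrt{15}}{5}$)
$-4 + I{\left(8 \right)} \left(-24\right) = -4 + \frac{3 \sqrt{15}}{5} \left(-24\right) = -4 - \frac{72 \sqrt{15}}{5}$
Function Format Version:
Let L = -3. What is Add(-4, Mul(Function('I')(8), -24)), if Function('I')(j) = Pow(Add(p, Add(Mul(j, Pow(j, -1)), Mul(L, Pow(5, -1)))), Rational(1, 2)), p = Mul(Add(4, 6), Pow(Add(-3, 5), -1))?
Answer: Add(-4, Mul(Rational(-72, 5), Pow(15, Rational(1, 2)))) ≈ -59.771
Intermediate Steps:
p = 5 (p = Mul(10, Pow(2, -1)) = Mul(10, Rational(1, 2)) = 5)
Function('I')(j) = Mul(Rational(3, 5), Pow(15, Rational(1, 2))) (Function('I')(j) = Pow(Add(5, Add(Mul(j, Pow(j, -1)), Mul(-3, Pow(5, -1)))), Rational(1, 2)) = Pow(Add(5, Add(1, Mul(-3, Rational(1, 5)))), Rational(1, 2)) = Pow(Add(5, Add(1, Rational(-3, 5))), Rational(1, 2)) = Pow(Add(5, Rational(2, 5)), Rational(1, 2)) = Pow(Rational(27, 5), Rational(1, 2)) = Mul(Rational(3, 5), Pow(15, Rational(1, 2))))
Add(-4, Mul(Function('I')(8), -24)) = Add(-4, Mul(Mul(Rational(3, 5), Pow(15, Rational(1, 2))), -24)) = Add(-4, Mul(Rational(-72, 5), Pow(15, Rational(1, 2))))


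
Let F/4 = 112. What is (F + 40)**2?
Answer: 238144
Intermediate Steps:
F = 448 (F = 4*112 = 448)
(F + 40)**2 = (448 + 40)**2 = 488**2 = 238144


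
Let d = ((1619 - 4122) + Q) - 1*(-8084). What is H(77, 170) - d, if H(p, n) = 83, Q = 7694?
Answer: -13192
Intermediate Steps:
d = 13275 (d = ((1619 - 4122) + 7694) - 1*(-8084) = (-2503 + 7694) + 8084 = 5191 + 8084 = 13275)
H(77, 170) - d = 83 - 1*13275 = 83 - 13275 = -13192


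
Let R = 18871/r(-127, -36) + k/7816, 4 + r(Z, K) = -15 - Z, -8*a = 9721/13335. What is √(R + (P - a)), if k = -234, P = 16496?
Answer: √407468377343190266670/156339540 ≈ 129.12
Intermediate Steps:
a = -9721/106680 (a = -9721/(8*13335) = -⅛*9721/13335 = -9721/106680 ≈ -0.091123)
r(Z, K) = -19 - Z (r(Z, K) = -4 + (-15 - Z) = -19 - Z)
R = 4608452/26379 (R = 18871/(-19 - 1*(-127)) - 234/7816 = 18871/(-19 + 127) - 234*1/7816 = 18871/108 - 117/3908 = 4608452/26379 ≈ 174.70)
√(R + (P - a)) = √(4608452/26379 + (16496 - 1*(-9721/106680))) = √(4608452/26379 + (16496 + 9721/106680)) = √(4608452/26379 + 1759803001/106680) = √(15637824340913/938037240) = √407468377343190266670/156339540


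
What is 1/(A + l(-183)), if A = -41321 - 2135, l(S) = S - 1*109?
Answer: -1/43748 ≈ -2.2858e-5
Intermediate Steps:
l(S) = -109 + S (l(S) = S - 109 = -109 + S)
A = -43456
1/(A + l(-183)) = 1/(-43456 + (-109 - 183)) = 1/(-43456 - 292) = 1/(-43748) = -1/43748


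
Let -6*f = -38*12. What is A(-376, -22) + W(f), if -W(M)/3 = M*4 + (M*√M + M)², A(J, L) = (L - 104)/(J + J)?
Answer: -502023105/376 - 69312*√19 ≈ -1.6373e+6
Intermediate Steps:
f = 76 (f = -(-19)*12/3 = -⅙*(-456) = 76)
A(J, L) = (-104 + L)/(2*J) (A(J, L) = (-104 + L)/((2*J)) = (-104 + L)*(1/(2*J)) = (-104 + L)/(2*J))
W(M) = -12*M - 3*(M + M^(3/2))² (W(M) = -3*(M*4 + (M*√M + M)²) = -3*(4*M + (M^(3/2) + M)²) = -3*(4*M + (M + M^(3/2))²) = -3*((M + M^(3/2))² + 4*M) = -12*M - 3*(M + M^(3/2))²)
A(-376, -22) + W(f) = (½)*(-104 - 22)/(-376) + (-12*76 - 3*(76 + 76^(3/2))²) = (½)*(-1/376)*(-126) + (-912 - 3*(76 + 152*√19)²) = 63/376 + (-912 - 3*(76 + 152*√19)²) = -342849/376 - 3*(76 + 152*√19)²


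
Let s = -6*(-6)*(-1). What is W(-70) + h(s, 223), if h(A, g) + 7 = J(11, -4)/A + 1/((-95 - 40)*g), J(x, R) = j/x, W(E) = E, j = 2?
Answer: -51001237/662310 ≈ -77.005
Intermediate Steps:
J(x, R) = 2/x
s = -36 (s = 36*(-1) = -36)
h(A, g) = -7 - 1/(135*g) + 2/(11*A) (h(A, g) = -7 + ((2/11)/A + 1/((-95 - 40)*g)) = -7 + ((2*(1/11))/A + 1/((-135)*g)) = -7 + (2/(11*A) - 1/(135*g)) = -7 + (-1/(135*g) + 2/(11*A)) = -7 - 1/(135*g) + 2/(11*A))
W(-70) + h(s, 223) = -70 + (-7 - 1/135/223 + (2/11)/(-36)) = -70 + (-7 - 1/135*1/223 + (2/11)*(-1/36)) = -70 + (-7 - 1/30105 - 1/198) = -70 - 4639537/662310 = -51001237/662310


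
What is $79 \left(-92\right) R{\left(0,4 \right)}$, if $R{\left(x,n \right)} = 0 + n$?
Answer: $-29072$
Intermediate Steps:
$R{\left(x,n \right)} = n$
$79 \left(-92\right) R{\left(0,4 \right)} = 79 \left(-92\right) 4 = \left(-7268\right) 4 = -29072$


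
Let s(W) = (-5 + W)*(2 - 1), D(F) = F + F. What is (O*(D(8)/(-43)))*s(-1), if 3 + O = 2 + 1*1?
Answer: 0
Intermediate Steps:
D(F) = 2*F
s(W) = -5 + W (s(W) = (-5 + W)*1 = -5 + W)
O = 0 (O = -3 + (2 + 1*1) = -3 + (2 + 1) = -3 + 3 = 0)
(O*(D(8)/(-43)))*s(-1) = (0*((2*8)/(-43)))*(-5 - 1) = (0*(16*(-1/43)))*(-6) = (0*(-16/43))*(-6) = 0*(-6) = 0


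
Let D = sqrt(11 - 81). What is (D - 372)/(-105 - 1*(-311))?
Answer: -186/103 + I*sqrt(70)/206 ≈ -1.8058 + 0.040615*I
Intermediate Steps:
D = I*sqrt(70) (D = sqrt(-70) = I*sqrt(70) ≈ 8.3666*I)
(D - 372)/(-105 - 1*(-311)) = (I*sqrt(70) - 372)/(-105 - 1*(-311)) = (-372 + I*sqrt(70))/(-105 + 311) = (-372 + I*sqrt(70))/206 = (-372 + I*sqrt(70))*(1/206) = -186/103 + I*sqrt(70)/206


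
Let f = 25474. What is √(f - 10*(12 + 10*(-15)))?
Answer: √26854 ≈ 163.87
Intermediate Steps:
√(f - 10*(12 + 10*(-15))) = √(25474 - 10*(12 + 10*(-15))) = √(25474 - 10*(12 - 150)) = √(25474 - 10*(-138)) = √(25474 + 1380) = √26854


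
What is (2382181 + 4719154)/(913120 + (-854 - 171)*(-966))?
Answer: 1420267/380654 ≈ 3.7311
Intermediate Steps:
(2382181 + 4719154)/(913120 + (-854 - 171)*(-966)) = 7101335/(913120 - 1025*(-966)) = 7101335/(913120 + 990150) = 7101335/1903270 = 7101335*(1/1903270) = 1420267/380654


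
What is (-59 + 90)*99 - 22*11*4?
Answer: 2101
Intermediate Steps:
(-59 + 90)*99 - 22*11*4 = 31*99 - 242*4 = 3069 - 1*968 = 3069 - 968 = 2101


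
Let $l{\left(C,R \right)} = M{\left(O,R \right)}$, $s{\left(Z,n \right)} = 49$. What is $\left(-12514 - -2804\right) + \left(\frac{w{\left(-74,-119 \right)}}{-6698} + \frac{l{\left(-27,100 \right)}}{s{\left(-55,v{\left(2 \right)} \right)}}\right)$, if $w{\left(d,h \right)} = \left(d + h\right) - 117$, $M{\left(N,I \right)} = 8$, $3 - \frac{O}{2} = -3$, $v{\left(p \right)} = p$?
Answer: $- \frac{1593386323}{164101} \approx -9709.8$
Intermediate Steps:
$O = 12$ ($O = 6 - -6 = 6 + 6 = 12$)
$l{\left(C,R \right)} = 8$
$w{\left(d,h \right)} = -117 + d + h$
$\left(-12514 - -2804\right) + \left(\frac{w{\left(-74,-119 \right)}}{-6698} + \frac{l{\left(-27,100 \right)}}{s{\left(-55,v{\left(2 \right)} \right)}}\right) = \left(-12514 - -2804\right) + \left(\frac{-117 - 74 - 119}{-6698} + \frac{8}{49}\right) = \left(-12514 + 2804\right) + \left(\left(-310\right) \left(- \frac{1}{6698}\right) + 8 \cdot \frac{1}{49}\right) = -9710 + \left(\frac{155}{3349} + \frac{8}{49}\right) = -9710 + \frac{34387}{164101} = - \frac{1593386323}{164101}$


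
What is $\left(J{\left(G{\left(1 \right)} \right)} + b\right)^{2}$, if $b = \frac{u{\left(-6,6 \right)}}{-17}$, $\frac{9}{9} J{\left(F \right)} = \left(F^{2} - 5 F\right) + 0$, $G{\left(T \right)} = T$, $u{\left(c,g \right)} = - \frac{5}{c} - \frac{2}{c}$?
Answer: $\frac{172225}{10404} \approx 16.554$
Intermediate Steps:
$u{\left(c,g \right)} = - \frac{7}{c}$
$J{\left(F \right)} = F^{2} - 5 F$ ($J{\left(F \right)} = \left(F^{2} - 5 F\right) + 0 = F^{2} - 5 F$)
$b = - \frac{7}{102}$ ($b = \frac{\left(-7\right) \frac{1}{-6}}{-17} = \left(-7\right) \left(- \frac{1}{6}\right) \left(- \frac{1}{17}\right) = \frac{7}{6} \left(- \frac{1}{17}\right) = - \frac{7}{102} \approx -0.068627$)
$\left(J{\left(G{\left(1 \right)} \right)} + b\right)^{2} = \left(1 \left(-5 + 1\right) - \frac{7}{102}\right)^{2} = \left(1 \left(-4\right) - \frac{7}{102}\right)^{2} = \left(-4 - \frac{7}{102}\right)^{2} = \left(- \frac{415}{102}\right)^{2} = \frac{172225}{10404}$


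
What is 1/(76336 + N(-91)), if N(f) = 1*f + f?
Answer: 1/76154 ≈ 1.3131e-5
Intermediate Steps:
N(f) = 2*f (N(f) = f + f = 2*f)
1/(76336 + N(-91)) = 1/(76336 + 2*(-91)) = 1/(76336 - 182) = 1/76154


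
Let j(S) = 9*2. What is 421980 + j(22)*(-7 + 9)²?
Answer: 422052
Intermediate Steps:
j(S) = 18
421980 + j(22)*(-7 + 9)² = 421980 + 18*(-7 + 9)² = 421980 + 18*2² = 421980 + 18*4 = 421980 + 72 = 422052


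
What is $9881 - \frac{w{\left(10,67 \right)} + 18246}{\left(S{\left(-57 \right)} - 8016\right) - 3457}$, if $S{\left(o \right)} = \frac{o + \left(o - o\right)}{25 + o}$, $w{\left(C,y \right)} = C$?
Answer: $\frac{3627691791}{367079} \approx 9882.6$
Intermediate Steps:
$S{\left(o \right)} = \frac{o}{25 + o}$ ($S{\left(o \right)} = \frac{o + 0}{25 + o} = \frac{o}{25 + o}$)
$9881 - \frac{w{\left(10,67 \right)} + 18246}{\left(S{\left(-57 \right)} - 8016\right) - 3457} = 9881 - \frac{10 + 18246}{\left(- \frac{57}{25 - 57} - 8016\right) - 3457} = 9881 - \frac{18256}{\left(- \frac{57}{-32} - 8016\right) - 3457} = 9881 - \frac{18256}{\left(\left(-57\right) \left(- \frac{1}{32}\right) - 8016\right) - 3457} = 9881 - \frac{18256}{\left(\frac{57}{32} - 8016\right) - 3457} = 9881 - \frac{18256}{- \frac{256455}{32} - 3457} = 9881 - \frac{18256}{- \frac{367079}{32}} = 9881 - 18256 \left(- \frac{32}{367079}\right) = 9881 - - \frac{584192}{367079} = 9881 + \frac{584192}{367079} = \frac{3627691791}{367079}$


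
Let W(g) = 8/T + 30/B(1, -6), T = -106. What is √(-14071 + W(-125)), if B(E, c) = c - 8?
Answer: 2*I*√484262961/371 ≈ 118.63*I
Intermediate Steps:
B(E, c) = -8 + c
W(g) = -823/371 (W(g) = 8/(-106) + 30/(-8 - 6) = 8*(-1/106) + 30/(-14) = -4/53 + 30*(-1/14) = -4/53 - 15/7 = -823/371)
√(-14071 + W(-125)) = √(-14071 - 823/371) = √(-5221164/371) = 2*I*√484262961/371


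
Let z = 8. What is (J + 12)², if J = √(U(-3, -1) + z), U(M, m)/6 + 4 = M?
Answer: (12 + I*√34)² ≈ 110.0 + 139.94*I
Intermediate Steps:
U(M, m) = -24 + 6*M
J = I*√34 (J = √((-24 + 6*(-3)) + 8) = √((-24 - 18) + 8) = √(-42 + 8) = √(-34) = I*√34 ≈ 5.8309*I)
(J + 12)² = (I*√34 + 12)² = (12 + I*√34)²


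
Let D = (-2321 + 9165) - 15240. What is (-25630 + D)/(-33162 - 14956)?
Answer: 17013/24059 ≈ 0.70714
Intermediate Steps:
D = -8396 (D = 6844 - 15240 = -8396)
(-25630 + D)/(-33162 - 14956) = (-25630 - 8396)/(-33162 - 14956) = -34026/(-48118) = -34026*(-1/48118) = 17013/24059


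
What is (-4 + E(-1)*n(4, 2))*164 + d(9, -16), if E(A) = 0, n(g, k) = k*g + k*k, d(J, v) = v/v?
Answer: -655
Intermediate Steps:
d(J, v) = 1
n(g, k) = k**2 + g*k (n(g, k) = g*k + k**2 = k**2 + g*k)
(-4 + E(-1)*n(4, 2))*164 + d(9, -16) = (-4 + 0*(2*(4 + 2)))*164 + 1 = (-4 + 0*(2*6))*164 + 1 = (-4 + 0*12)*164 + 1 = (-4 + 0)*164 + 1 = -4*164 + 1 = -656 + 1 = -655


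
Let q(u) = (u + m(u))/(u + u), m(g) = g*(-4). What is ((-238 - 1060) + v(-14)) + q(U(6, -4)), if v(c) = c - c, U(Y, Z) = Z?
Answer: -2599/2 ≈ -1299.5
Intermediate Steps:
v(c) = 0
m(g) = -4*g
q(u) = -3/2 (q(u) = (u - 4*u)/(u + u) = (-3*u)/((2*u)) = (-3*u)*(1/(2*u)) = -3/2)
((-238 - 1060) + v(-14)) + q(U(6, -4)) = ((-238 - 1060) + 0) - 3/2 = (-1298 + 0) - 3/2 = -1298 - 3/2 = -2599/2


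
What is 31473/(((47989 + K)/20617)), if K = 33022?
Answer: 648878841/81011 ≈ 8009.8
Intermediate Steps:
31473/(((47989 + K)/20617)) = 31473/(((47989 + 33022)/20617)) = 31473/((81011*(1/20617))) = 31473/(81011/20617) = 31473*(20617/81011) = 648878841/81011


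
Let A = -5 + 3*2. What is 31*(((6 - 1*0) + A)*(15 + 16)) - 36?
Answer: 6691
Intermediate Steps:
A = 1 (A = -5 + 6 = 1)
31*(((6 - 1*0) + A)*(15 + 16)) - 36 = 31*(((6 - 1*0) + 1)*(15 + 16)) - 36 = 31*(((6 + 0) + 1)*31) - 36 = 31*((6 + 1)*31) - 36 = 31*(7*31) - 36 = 31*217 - 36 = 6727 - 36 = 6691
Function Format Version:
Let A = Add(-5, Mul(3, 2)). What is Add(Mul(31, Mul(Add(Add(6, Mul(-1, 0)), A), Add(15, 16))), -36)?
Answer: 6691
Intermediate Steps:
A = 1 (A = Add(-5, 6) = 1)
Add(Mul(31, Mul(Add(Add(6, Mul(-1, 0)), A), Add(15, 16))), -36) = Add(Mul(31, Mul(Add(Add(6, Mul(-1, 0)), 1), Add(15, 16))), -36) = Add(Mul(31, Mul(Add(Add(6, 0), 1), 31)), -36) = Add(Mul(31, Mul(Add(6, 1), 31)), -36) = Add(Mul(31, Mul(7, 31)), -36) = Add(Mul(31, 217), -36) = Add(6727, -36) = 6691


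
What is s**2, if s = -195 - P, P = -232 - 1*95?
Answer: 17424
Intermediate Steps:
P = -327 (P = -232 - 95 = -327)
s = 132 (s = -195 - 1*(-327) = -195 + 327 = 132)
s**2 = 132**2 = 17424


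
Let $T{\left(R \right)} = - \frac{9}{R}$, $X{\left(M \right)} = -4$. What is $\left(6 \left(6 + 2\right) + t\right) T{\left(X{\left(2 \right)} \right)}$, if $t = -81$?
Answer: $- \frac{297}{4} \approx -74.25$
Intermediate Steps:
$\left(6 \left(6 + 2\right) + t\right) T{\left(X{\left(2 \right)} \right)} = \left(6 \left(6 + 2\right) - 81\right) \left(- \frac{9}{-4}\right) = \left(6 \cdot 8 - 81\right) \left(\left(-9\right) \left(- \frac{1}{4}\right)\right) = \left(48 - 81\right) \frac{9}{4} = \left(-33\right) \frac{9}{4} = - \frac{297}{4}$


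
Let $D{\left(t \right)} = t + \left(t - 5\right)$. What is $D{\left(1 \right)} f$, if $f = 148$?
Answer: $-444$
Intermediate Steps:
$D{\left(t \right)} = -5 + 2 t$ ($D{\left(t \right)} = t + \left(-5 + t\right) = -5 + 2 t$)
$D{\left(1 \right)} f = \left(-5 + 2 \cdot 1\right) 148 = \left(-5 + 2\right) 148 = \left(-3\right) 148 = -444$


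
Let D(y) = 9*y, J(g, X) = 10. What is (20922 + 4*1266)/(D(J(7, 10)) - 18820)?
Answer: -12993/9365 ≈ -1.3874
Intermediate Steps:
(20922 + 4*1266)/(D(J(7, 10)) - 18820) = (20922 + 4*1266)/(9*10 - 18820) = (20922 + 5064)/(90 - 18820) = 25986/(-18730) = 25986*(-1/18730) = -12993/9365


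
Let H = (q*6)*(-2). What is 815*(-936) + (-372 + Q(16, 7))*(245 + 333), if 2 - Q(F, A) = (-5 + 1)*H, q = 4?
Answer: -1087676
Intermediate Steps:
H = -48 (H = (4*6)*(-2) = 24*(-2) = -48)
Q(F, A) = -190 (Q(F, A) = 2 - (-5 + 1)*(-48) = 2 - (-4)*(-48) = 2 - 1*192 = 2 - 192 = -190)
815*(-936) + (-372 + Q(16, 7))*(245 + 333) = 815*(-936) + (-372 - 190)*(245 + 333) = -762840 - 562*578 = -762840 - 324836 = -1087676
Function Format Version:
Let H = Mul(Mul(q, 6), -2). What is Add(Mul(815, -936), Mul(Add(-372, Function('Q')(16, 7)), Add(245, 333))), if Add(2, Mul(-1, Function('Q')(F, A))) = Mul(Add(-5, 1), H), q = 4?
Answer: -1087676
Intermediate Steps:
H = -48 (H = Mul(Mul(4, 6), -2) = Mul(24, -2) = -48)
Function('Q')(F, A) = -190 (Function('Q')(F, A) = Add(2, Mul(-1, Mul(Add(-5, 1), -48))) = Add(2, Mul(-1, Mul(-4, -48))) = Add(2, Mul(-1, 192)) = Add(2, -192) = -190)
Add(Mul(815, -936), Mul(Add(-372, Function('Q')(16, 7)), Add(245, 333))) = Add(Mul(815, -936), Mul(Add(-372, -190), Add(245, 333))) = Add(-762840, Mul(-562, 578)) = Add(-762840, -324836) = -1087676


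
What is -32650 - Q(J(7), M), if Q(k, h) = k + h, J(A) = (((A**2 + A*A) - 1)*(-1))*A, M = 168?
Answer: -32139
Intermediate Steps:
J(A) = A*(1 - 2*A**2) (J(A) = (((A**2 + A**2) - 1)*(-1))*A = ((2*A**2 - 1)*(-1))*A = ((-1 + 2*A**2)*(-1))*A = (1 - 2*A**2)*A = A*(1 - 2*A**2))
Q(k, h) = h + k
-32650 - Q(J(7), M) = -32650 - (168 + (7 - 2*7**3)) = -32650 - (168 + (7 - 2*343)) = -32650 - (168 + (7 - 686)) = -32650 - (168 - 679) = -32650 - 1*(-511) = -32650 + 511 = -32139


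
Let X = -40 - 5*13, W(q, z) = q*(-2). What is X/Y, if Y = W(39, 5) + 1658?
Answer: -21/316 ≈ -0.066456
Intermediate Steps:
W(q, z) = -2*q
X = -105 (X = -40 - 65 = -105)
Y = 1580 (Y = -2*39 + 1658 = -78 + 1658 = 1580)
X/Y = -105/1580 = -105*1/1580 = -21/316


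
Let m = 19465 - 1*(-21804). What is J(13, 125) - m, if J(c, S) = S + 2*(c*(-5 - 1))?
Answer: -41300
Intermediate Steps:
J(c, S) = S - 12*c (J(c, S) = S + 2*(c*(-6)) = S + 2*(-6*c) = S - 12*c)
m = 41269 (m = 19465 + 21804 = 41269)
J(13, 125) - m = (125 - 12*13) - 1*41269 = (125 - 156) - 41269 = -31 - 41269 = -41300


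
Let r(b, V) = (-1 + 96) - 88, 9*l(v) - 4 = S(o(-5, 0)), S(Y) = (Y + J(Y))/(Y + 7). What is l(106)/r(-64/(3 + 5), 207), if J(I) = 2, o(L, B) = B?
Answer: 10/147 ≈ 0.068027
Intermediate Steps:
S(Y) = (2 + Y)/(7 + Y) (S(Y) = (Y + 2)/(Y + 7) = (2 + Y)/(7 + Y))
l(v) = 10/21 (l(v) = 4/9 + ((2 + 0)/(7 + 0))/9 = 4/9 + (2/7)/9 = 4/9 + ((⅐)*2)/9 = 4/9 + (⅑)*(2/7) = 4/9 + 2/63 = 10/21)
r(b, V) = 7 (r(b, V) = 95 - 88 = 7)
l(106)/r(-64/(3 + 5), 207) = (10/21)/7 = (10/21)*(⅐) = 10/147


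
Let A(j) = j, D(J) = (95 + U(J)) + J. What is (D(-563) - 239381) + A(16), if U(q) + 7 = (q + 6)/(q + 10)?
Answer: -132630963/553 ≈ -2.3984e+5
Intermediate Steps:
U(q) = -7 + (6 + q)/(10 + q) (U(q) = -7 + (q + 6)/(q + 10) = -7 + (6 + q)/(10 + q))
D(J) = 95 + J + 2*(-32 - 3*J)/(10 + J) (D(J) = (95 + 2*(-32 - 3*J)/(10 + J)) + J = 95 + J + 2*(-32 - 3*J)/(10 + J))
(D(-563) - 239381) + A(16) = ((886 + (-563)² + 99*(-563))/(10 - 563) - 239381) + 16 = ((886 + 316969 - 55737)/(-553) - 239381) + 16 = (-1/553*262118 - 239381) + 16 = (-262118/553 - 239381) + 16 = -132639811/553 + 16 = -132630963/553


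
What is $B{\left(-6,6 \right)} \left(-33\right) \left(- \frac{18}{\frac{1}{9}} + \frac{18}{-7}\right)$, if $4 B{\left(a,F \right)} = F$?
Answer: $\frac{57024}{7} \approx 8146.3$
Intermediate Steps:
$B{\left(a,F \right)} = \frac{F}{4}$
$B{\left(-6,6 \right)} \left(-33\right) \left(- \frac{18}{\frac{1}{9}} + \frac{18}{-7}\right) = \frac{1}{4} \cdot 6 \left(-33\right) \left(- \frac{18}{\frac{1}{9}} + \frac{18}{-7}\right) = \frac{3}{2} \left(-33\right) \left(- 18 \frac{1}{\frac{1}{9}} + 18 \left(- \frac{1}{7}\right)\right) = - \frac{99 \left(\left(-18\right) 9 - \frac{18}{7}\right)}{2} = - \frac{99 \left(-162 - \frac{18}{7}\right)}{2} = \left(- \frac{99}{2}\right) \left(- \frac{1152}{7}\right) = \frac{57024}{7}$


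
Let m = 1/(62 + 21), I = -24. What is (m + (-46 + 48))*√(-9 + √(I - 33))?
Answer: 167*√(-9 + I*√57)/83 ≈ 2.3582 + 6.4804*I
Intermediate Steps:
m = 1/83 ≈ 0.012048
(m + (-46 + 48))*√(-9 + √(I - 33)) = (1/83 + (-46 + 48))*√(-9 + √(-24 - 33)) = (1/83 + 2)*√(-9 + √(-57)) = 167*√(-9 + I*√57)/83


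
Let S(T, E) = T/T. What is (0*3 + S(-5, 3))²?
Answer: 1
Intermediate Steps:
S(T, E) = 1
(0*3 + S(-5, 3))² = (0*3 + 1)² = (0 + 1)² = 1² = 1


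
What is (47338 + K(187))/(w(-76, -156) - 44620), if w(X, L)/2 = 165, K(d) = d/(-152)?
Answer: -7195189/6732080 ≈ -1.0688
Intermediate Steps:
K(d) = -d/152 (K(d) = d*(-1/152) = -d/152)
w(X, L) = 330 (w(X, L) = 2*165 = 330)
(47338 + K(187))/(w(-76, -156) - 44620) = (47338 - 1/152*187)/(330 - 44620) = (47338 - 187/152)/(-44290) = (7195189/152)*(-1/44290) = -7195189/6732080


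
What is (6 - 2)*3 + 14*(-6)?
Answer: -72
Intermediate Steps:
(6 - 2)*3 + 14*(-6) = 4*3 - 84 = 12 - 84 = -72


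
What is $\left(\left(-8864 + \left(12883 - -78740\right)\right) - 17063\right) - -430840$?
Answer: $496536$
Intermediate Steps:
$\left(\left(-8864 + \left(12883 - -78740\right)\right) - 17063\right) - -430840 = \left(\left(-8864 + \left(12883 + 78740\right)\right) - 17063\right) + 430840 = \left(\left(-8864 + 91623\right) - 17063\right) + 430840 = \left(82759 - 17063\right) + 430840 = 65696 + 430840 = 496536$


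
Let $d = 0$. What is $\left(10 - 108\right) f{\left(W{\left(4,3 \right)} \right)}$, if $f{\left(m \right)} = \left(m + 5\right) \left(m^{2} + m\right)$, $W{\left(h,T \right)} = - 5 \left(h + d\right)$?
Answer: $558600$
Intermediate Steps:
$W{\left(h,T \right)} = - 5 h$ ($W{\left(h,T \right)} = - 5 \left(h + 0\right) = - 5 h$)
$f{\left(m \right)} = \left(5 + m\right) \left(m + m^{2}\right)$
$\left(10 - 108\right) f{\left(W{\left(4,3 \right)} \right)} = \left(10 - 108\right) \left(-5\right) 4 \left(5 + \left(\left(-5\right) 4\right)^{2} + 6 \left(\left(-5\right) 4\right)\right) = - 98 \left(- 20 \left(5 + \left(-20\right)^{2} + 6 \left(-20\right)\right)\right) = - 98 \left(- 20 \left(5 + 400 - 120\right)\right) = - 98 \left(\left(-20\right) 285\right) = \left(-98\right) \left(-5700\right) = 558600$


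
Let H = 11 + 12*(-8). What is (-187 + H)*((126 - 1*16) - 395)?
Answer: 77520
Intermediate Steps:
H = -85 (H = 11 - 96 = -85)
(-187 + H)*((126 - 1*16) - 395) = (-187 - 85)*((126 - 1*16) - 395) = -272*((126 - 16) - 395) = -272*(110 - 395) = -272*(-285) = 77520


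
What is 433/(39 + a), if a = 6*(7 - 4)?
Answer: 433/57 ≈ 7.5965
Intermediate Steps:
a = 18 (a = 6*3 = 18)
433/(39 + a) = 433/(39 + 18) = 433/57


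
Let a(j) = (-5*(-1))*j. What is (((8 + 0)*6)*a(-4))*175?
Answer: -168000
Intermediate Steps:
a(j) = 5*j
(((8 + 0)*6)*a(-4))*175 = (((8 + 0)*6)*(5*(-4)))*175 = ((8*6)*(-20))*175 = (48*(-20))*175 = -960*175 = -168000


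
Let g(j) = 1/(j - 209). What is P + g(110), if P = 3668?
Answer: 363131/99 ≈ 3668.0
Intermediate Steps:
g(j) = 1/(-209 + j)
P + g(110) = 3668 + 1/(-209 + 110) = 3668 + 1/(-99) = 3668 - 1/99 = 363131/99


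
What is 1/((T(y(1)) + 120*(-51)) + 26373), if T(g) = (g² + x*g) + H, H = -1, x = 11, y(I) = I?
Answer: 1/20264 ≈ 4.9349e-5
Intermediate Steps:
T(g) = -1 + g² + 11*g (T(g) = (g² + 11*g) - 1 = -1 + g² + 11*g)
1/((T(y(1)) + 120*(-51)) + 26373) = 1/(((-1 + 1² + 11*1) + 120*(-51)) + 26373) = 1/(((-1 + 1 + 11) - 6120) + 26373) = 1/((11 - 6120) + 26373) = 1/(-6109 + 26373) = 1/20264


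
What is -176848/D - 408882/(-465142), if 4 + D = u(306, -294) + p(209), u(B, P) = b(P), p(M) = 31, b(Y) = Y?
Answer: 41184301955/62096457 ≈ 663.23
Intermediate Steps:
u(B, P) = P
D = -267 (D = -4 + (-294 + 31) = -4 - 263 = -267)
-176848/D - 408882/(-465142) = -176848/(-267) - 408882/(-465142) = -176848*(-1/267) - 408882*(-1/465142) = 176848/267 + 204441/232571 = 41184301955/62096457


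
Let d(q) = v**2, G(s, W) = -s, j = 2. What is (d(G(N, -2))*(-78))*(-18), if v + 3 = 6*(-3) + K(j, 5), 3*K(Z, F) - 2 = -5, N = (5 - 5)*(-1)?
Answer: 679536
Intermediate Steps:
N = 0 (N = 0*(-1) = 0)
K(Z, F) = -1 (K(Z, F) = 2/3 + (1/3)*(-5) = 2/3 - 5/3 = -1)
v = -22 (v = -3 + (6*(-3) - 1) = -3 + (-18 - 1) = -3 - 19 = -22)
d(q) = 484 (d(q) = (-22)**2 = 484)
(d(G(N, -2))*(-78))*(-18) = (484*(-78))*(-18) = -37752*(-18) = 679536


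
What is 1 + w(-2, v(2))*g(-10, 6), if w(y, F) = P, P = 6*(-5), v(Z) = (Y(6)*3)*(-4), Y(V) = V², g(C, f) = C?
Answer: 301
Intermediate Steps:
v(Z) = -432 (v(Z) = (6²*3)*(-4) = (36*3)*(-4) = 108*(-4) = -432)
P = -30
w(y, F) = -30
1 + w(-2, v(2))*g(-10, 6) = 1 - 30*(-10) = 1 + 300 = 301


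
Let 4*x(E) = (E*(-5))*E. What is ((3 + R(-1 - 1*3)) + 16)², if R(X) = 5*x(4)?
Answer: 6561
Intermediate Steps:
x(E) = -5*E²/4 (x(E) = ((E*(-5))*E)/4 = ((-5*E)*E)/4 = (-5*E²)/4 = -5*E²/4)
R(X) = -100 (R(X) = 5*(-5/4*4²) = 5*(-5/4*16) = 5*(-20) = -100)
((3 + R(-1 - 1*3)) + 16)² = ((3 - 100) + 16)² = (-97 + 16)² = (-81)² = 6561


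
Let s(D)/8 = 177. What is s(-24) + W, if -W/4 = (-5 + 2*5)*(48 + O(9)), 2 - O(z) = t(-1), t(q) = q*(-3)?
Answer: 476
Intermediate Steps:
t(q) = -3*q
O(z) = -1 (O(z) = 2 - (-3)*(-1) = 2 - 1*3 = 2 - 3 = -1)
W = -940 (W = -4*(-5 + 2*5)*(48 - 1) = -4*(-5 + 10)*47 = -20*47 = -4*235 = -940)
s(D) = 1416 (s(D) = 8*177 = 1416)
s(-24) + W = 1416 - 940 = 476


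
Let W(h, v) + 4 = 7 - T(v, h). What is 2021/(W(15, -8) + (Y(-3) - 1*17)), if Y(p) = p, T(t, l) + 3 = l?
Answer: -2021/29 ≈ -69.690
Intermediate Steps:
T(t, l) = -3 + l
W(h, v) = 6 - h (W(h, v) = -4 + (7 - (-3 + h)) = -4 + (7 + (3 - h)) = -4 + (10 - h) = 6 - h)
2021/(W(15, -8) + (Y(-3) - 1*17)) = 2021/((6 - 1*15) + (-3 - 1*17)) = 2021/((6 - 15) + (-3 - 17)) = 2021/(-9 - 20) = 2021/(-29) = 2021*(-1/29) = -2021/29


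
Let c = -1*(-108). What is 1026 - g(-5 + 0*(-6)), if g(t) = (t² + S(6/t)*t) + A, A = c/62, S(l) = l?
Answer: 30791/31 ≈ 993.26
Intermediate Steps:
c = 108
A = 54/31 (A = 108/62 = 108*(1/62) = 54/31 ≈ 1.7419)
g(t) = 240/31 + t² (g(t) = (t² + (6/t)*t) + 54/31 = (t² + 6) + 54/31 = (6 + t²) + 54/31 = 240/31 + t²)
1026 - g(-5 + 0*(-6)) = 1026 - (240/31 + (-5 + 0*(-6))²) = 1026 - (240/31 + (-5 + 0)²) = 1026 - (240/31 + (-5)²) = 1026 - (240/31 + 25) = 1026 - 1*1015/31 = 1026 - 1015/31 = 30791/31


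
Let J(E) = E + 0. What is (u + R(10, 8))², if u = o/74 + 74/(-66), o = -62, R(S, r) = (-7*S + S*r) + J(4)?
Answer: 216148804/1490841 ≈ 144.98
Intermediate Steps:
J(E) = E
R(S, r) = 4 - 7*S + S*r (R(S, r) = (-7*S + S*r) + 4 = 4 - 7*S + S*r)
u = -2392/1221 (u = -62/74 + 74/(-66) = -62*1/74 + 74*(-1/66) = -31/37 - 37/33 = -2392/1221 ≈ -1.9590)
(u + R(10, 8))² = (-2392/1221 + (4 - 7*10 + 10*8))² = (-2392/1221 + (4 - 70 + 80))² = (-2392/1221 + 14)² = (14702/1221)² = 216148804/1490841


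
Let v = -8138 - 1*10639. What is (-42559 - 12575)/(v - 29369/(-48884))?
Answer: 2695170456/917865499 ≈ 2.9363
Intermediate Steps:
v = -18777 (v = -8138 - 10639 = -18777)
(-42559 - 12575)/(v - 29369/(-48884)) = (-42559 - 12575)/(-18777 - 29369/(-48884)) = -55134/(-18777 - 29369*(-1/48884)) = -55134/(-18777 + 29369/48884) = -55134/(-917865499/48884) = -55134*(-48884/917865499) = 2695170456/917865499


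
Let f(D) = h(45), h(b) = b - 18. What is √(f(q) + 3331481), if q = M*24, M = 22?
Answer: 2*√832877 ≈ 1825.2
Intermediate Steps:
q = 528 (q = 22*24 = 528)
h(b) = -18 + b
f(D) = 27 (f(D) = -18 + 45 = 27)
√(f(q) + 3331481) = √(27 + 3331481) = √3331508 = 2*√832877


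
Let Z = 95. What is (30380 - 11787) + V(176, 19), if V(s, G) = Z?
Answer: 18688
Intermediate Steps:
V(s, G) = 95
(30380 - 11787) + V(176, 19) = (30380 - 11787) + 95 = 18593 + 95 = 18688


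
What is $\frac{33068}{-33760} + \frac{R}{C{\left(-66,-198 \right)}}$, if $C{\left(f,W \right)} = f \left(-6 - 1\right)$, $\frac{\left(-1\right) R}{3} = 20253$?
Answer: $- \frac{86104219}{649880} \approx -132.49$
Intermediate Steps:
$R = -60759$ ($R = \left(-3\right) 20253 = -60759$)
$C{\left(f,W \right)} = - 7 f$ ($C{\left(f,W \right)} = f \left(-7\right) = - 7 f$)
$\frac{33068}{-33760} + \frac{R}{C{\left(-66,-198 \right)}} = \frac{33068}{-33760} - \frac{60759}{\left(-7\right) \left(-66\right)} = 33068 \left(- \frac{1}{33760}\right) - \frac{60759}{462} = - \frac{8267}{8440} - \frac{20253}{154} = - \frac{86104219}{649880}$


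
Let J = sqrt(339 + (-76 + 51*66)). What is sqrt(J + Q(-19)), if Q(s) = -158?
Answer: sqrt(-158 + sqrt(3629)) ≈ 9.8873*I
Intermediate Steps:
J = sqrt(3629) (J = sqrt(339 + (-76 + 3366)) = sqrt(339 + 3290) = sqrt(3629) ≈ 60.241)
sqrt(J + Q(-19)) = sqrt(sqrt(3629) - 158) = sqrt(-158 + sqrt(3629))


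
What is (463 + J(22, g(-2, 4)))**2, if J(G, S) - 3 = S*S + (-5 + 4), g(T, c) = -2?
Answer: 219961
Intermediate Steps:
J(G, S) = 2 + S**2 (J(G, S) = 3 + (S*S + (-5 + 4)) = 3 + (S**2 - 1) = 3 + (-1 + S**2) = 2 + S**2)
(463 + J(22, g(-2, 4)))**2 = (463 + (2 + (-2)**2))**2 = (463 + (2 + 4))**2 = (463 + 6)**2 = 469**2 = 219961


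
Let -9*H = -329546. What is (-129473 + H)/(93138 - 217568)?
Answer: 835711/1119870 ≈ 0.74626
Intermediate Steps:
H = 329546/9 (H = -⅑*(-329546) = 329546/9 ≈ 36616.)
(-129473 + H)/(93138 - 217568) = (-129473 + 329546/9)/(93138 - 217568) = -835711/9/(-124430) = -835711/9*(-1/124430) = 835711/1119870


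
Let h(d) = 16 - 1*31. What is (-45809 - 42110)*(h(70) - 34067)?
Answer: 2996455358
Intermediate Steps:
h(d) = -15 (h(d) = 16 - 31 = -15)
(-45809 - 42110)*(h(70) - 34067) = (-45809 - 42110)*(-15 - 34067) = -87919*(-34082) = 2996455358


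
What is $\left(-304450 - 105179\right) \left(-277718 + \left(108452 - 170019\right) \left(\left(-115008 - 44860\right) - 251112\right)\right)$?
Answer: $-10364649218353518$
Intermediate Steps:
$\left(-304450 - 105179\right) \left(-277718 + \left(108452 - 170019\right) \left(\left(-115008 - 44860\right) - 251112\right)\right) = - 409629 \left(-277718 - 61567 \left(\left(-115008 - 44860\right) - 251112\right)\right) = - 409629 \left(-277718 - 61567 \left(-159868 - 251112\right)\right) = - 409629 \left(-277718 - -25302805660\right) = - 409629 \left(-277718 + 25302805660\right) = \left(-409629\right) 25302527942 = -10364649218353518$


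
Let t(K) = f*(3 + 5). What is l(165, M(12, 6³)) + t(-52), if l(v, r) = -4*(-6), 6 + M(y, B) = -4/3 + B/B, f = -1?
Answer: 16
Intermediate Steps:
M(y, B) = -19/3 (M(y, B) = -6 + (-4/3 + B/B) = -6 + (-4*⅓ + 1) = -6 + (-4/3 + 1) = -6 - ⅓ = -19/3)
l(v, r) = 24
t(K) = -8 (t(K) = -(3 + 5) = -1*8 = -8)
l(165, M(12, 6³)) + t(-52) = 24 - 8 = 16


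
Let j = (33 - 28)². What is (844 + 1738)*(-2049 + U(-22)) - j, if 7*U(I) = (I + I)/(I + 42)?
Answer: -185197407/35 ≈ -5.2914e+6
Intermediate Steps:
U(I) = 2*I/(7*(42 + I)) (U(I) = ((I + I)/(I + 42))/7 = ((2*I)/(42 + I))/7 = (2*I/(42 + I))/7 = 2*I/(7*(42 + I)))
j = 25 (j = 5² = 25)
(844 + 1738)*(-2049 + U(-22)) - j = (844 + 1738)*(-2049 + (2/7)*(-22)/(42 - 22)) - 1*25 = 2582*(-2049 + (2/7)*(-22)/20) - 25 = 2582*(-2049 + (2/7)*(-22)*(1/20)) - 25 = 2582*(-2049 - 11/35) - 25 = 2582*(-71726/35) - 25 = -185196532/35 - 25 = -185197407/35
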